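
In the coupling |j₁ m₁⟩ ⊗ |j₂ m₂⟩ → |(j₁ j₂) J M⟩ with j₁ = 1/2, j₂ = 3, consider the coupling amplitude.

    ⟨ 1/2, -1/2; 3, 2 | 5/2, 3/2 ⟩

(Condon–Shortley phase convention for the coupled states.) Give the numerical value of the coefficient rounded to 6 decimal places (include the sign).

−√(5/7) ≈ -0.845154

j₁+j₂−J=1  J+j₁−j₂=0  J−j₁+j₂=5  j₁+j₂+J+1=7
(j₁±m₁, j₂±m₂, J±M) = (0,1,5,1,4,1)
P² = 2880/7
sum k=1..1:
  [1] −1/24 = -1/24
S = -1/24
C² = P²·S² = 5/7 ; C = -0.845154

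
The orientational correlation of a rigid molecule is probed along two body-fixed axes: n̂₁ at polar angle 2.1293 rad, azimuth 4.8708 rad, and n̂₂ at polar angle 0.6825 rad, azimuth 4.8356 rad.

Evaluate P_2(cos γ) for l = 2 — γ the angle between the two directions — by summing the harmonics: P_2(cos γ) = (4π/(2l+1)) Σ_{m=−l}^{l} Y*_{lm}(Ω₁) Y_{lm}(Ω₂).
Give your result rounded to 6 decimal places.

-0.477178

Summing Y*_{l m}(θ₁,φ₁)·Y_{l m}(θ₂,φ₂) over m ∈ [−2, 2]; prefactor 4π/(2·2+1) = 2.513274:
  m=-2: Y*=-0.26398 - 0.08655j  Y=-0.14903 + 0.03749j  product 0.04258 + 0.00300j
  m=-1: Y*=-0.05477 + 0.34283j  Y=0.04647 + 0.37526j  product -0.13120 - 0.00462j
  m=+0: Y*=-0.04969 + 0.00000j  Y=0.25437 + 0.00000j  product -0.01264 + 0.00000j
  m=+1: Y*=0.05477 + 0.34283j  Y=-0.04647 + 0.37526j  product -0.13120 + 0.00462j
  m=+2: Y*=-0.26398 + 0.08655j  Y=-0.14903 - 0.03749j  product 0.04258 - 0.00300j
Σ over m = -0.18986 + 0.00000j; ×(4π/5) → -0.47718 + 0.00000j. Real part: -0.477178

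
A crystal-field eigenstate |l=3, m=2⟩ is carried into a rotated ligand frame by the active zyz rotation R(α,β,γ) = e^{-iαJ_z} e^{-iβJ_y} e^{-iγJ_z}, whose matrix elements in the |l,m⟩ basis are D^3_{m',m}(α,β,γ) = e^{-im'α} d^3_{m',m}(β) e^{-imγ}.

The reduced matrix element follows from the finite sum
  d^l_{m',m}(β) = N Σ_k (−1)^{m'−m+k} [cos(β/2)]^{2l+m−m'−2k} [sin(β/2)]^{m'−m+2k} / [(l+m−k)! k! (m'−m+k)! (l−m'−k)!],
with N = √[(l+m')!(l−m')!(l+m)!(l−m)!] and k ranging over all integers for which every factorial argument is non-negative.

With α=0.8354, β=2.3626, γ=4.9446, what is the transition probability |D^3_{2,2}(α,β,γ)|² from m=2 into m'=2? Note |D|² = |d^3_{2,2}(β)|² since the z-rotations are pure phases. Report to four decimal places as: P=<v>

P=0.0074

First d^3_{2,2}(β=2.3626), then the phase factors e^{-i(2)α} and e^{-i(2)γ}:
Half-angle: c=0.379723, s=0.925100. N=√(120·1·120·1)=120.000000
k: max(0,(2)−(2))=0 … min(3+(2),3−(2))=1
  k=0: (−1)^0·120.0000/(120)·0.3797^6·0.9251^0 = +0.002998
  k=1: (−1)^1·120.0000/(24)·0.3797^4·0.9251^2 = -0.088964
d^3_{2,2}(2.3626) = +0.002998 -0.088964 = -0.085966
|D^3_{2,2}|² = |d^3_{2,2}(β)|² = (-0.085966)² = 0.007390 (the z-rotation phases have unit modulus)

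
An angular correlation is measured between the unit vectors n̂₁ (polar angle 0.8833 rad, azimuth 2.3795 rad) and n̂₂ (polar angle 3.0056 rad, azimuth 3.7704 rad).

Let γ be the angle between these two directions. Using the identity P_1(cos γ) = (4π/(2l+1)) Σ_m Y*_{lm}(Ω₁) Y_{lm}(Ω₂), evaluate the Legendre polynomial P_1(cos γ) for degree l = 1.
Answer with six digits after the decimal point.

Summing Y*_{l m}(θ₁,φ₁)·Y_{l m}(θ₂,φ₂) over m ∈ [−1, 1]; prefactor 4π/(2·1+1) = 4.188790:
  [-1]  conj(Y_{1,-1})(Ω₁) = -0.193154+0.184354i ; Y_{1,-1}(Ω₂) = -0.037881+0.027550i ; Δ = +0.002238-0.012305i
  [+0]  conj(Y_{1,0})(Ω₁) = +0.310069-0.000000i ; Y_{1,0}(Ω₂) = -0.484091+0.000000i ; Δ = -0.150102+0.000000i
  [+1]  conj(Y_{1,1})(Ω₁) = +0.193154+0.184354i ; Y_{1,1}(Ω₂) = +0.037881+0.027550i ; Δ = +0.002238+0.012305i
Total Σ_m = -0.145626+0.000000i. Multiply by 4.188790: -0.609998+0.000000i. P_1(cos γ) = -0.609998

-0.609998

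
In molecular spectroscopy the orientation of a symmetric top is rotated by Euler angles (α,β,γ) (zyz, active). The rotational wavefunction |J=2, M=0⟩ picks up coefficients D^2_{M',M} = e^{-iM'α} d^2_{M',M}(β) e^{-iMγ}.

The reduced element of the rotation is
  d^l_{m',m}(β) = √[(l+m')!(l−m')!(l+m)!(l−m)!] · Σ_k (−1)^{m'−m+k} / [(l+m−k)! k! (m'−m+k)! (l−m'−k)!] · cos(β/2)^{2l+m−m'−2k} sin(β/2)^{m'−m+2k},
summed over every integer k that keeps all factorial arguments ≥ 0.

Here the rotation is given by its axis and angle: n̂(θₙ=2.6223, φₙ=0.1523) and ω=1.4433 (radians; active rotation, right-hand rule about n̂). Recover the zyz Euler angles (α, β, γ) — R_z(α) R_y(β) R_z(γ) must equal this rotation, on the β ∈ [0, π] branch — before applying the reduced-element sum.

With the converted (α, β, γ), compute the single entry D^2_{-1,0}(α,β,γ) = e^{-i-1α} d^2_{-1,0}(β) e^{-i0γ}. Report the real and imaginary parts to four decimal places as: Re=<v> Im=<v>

Axis–angle → zyz. n̂ = (sinθₙcosφₙ, sinθₙsinφₙ, cosθₙ) = (+0.490522, +0.075289, -0.868170), ω = 1.4433.
R = I cosω + sinω [n̂]ₓ + (1−cosω) n̂n̂ᵀ gives
  R = [+0.337169, +0.893359, -0.297030; -0.828888, +0.132099, -0.543593; -0.446387, +0.429487, +0.785035]
β = atan2(√(R₁₃²+R₂₃²), R₃₃) = 0.668044; α = atan2(R₂₃, R₁₃) mod 2π = 4.212299; γ = atan2(R₃₂, −R₃₁) mod 2π = 0.766106
First d^2_{-1,0}(β=0.6680), then the phase factors e^{-i(-1)α} and e^{-i(0)γ}:
c=cos(0.668044/2)=0.944731, s=sin(0.668044/2)=0.327845; N=√[1·6·2·2]=4.898979
k∈{1,2} keeps every argument non-negative
  k=1: (−1)^0·4.8990/(2)·0.9447^3·0.3278^1 = +0.677126
  k=2: (−1)^1·4.8990/(2)·0.9447^1·0.3278^3 = -0.081544
d^2_{-1,0}(0.6680) = +0.677126 -0.081544 = +0.595583
Phases: e^{-i·(-1)·4.2123}=-0.479505-0.877539i, e^{-i·(0)·0.7661}=+1.000000+0.000000i ⇒ D=-0.285585-0.522647i

Re=-0.2856 Im=-0.5226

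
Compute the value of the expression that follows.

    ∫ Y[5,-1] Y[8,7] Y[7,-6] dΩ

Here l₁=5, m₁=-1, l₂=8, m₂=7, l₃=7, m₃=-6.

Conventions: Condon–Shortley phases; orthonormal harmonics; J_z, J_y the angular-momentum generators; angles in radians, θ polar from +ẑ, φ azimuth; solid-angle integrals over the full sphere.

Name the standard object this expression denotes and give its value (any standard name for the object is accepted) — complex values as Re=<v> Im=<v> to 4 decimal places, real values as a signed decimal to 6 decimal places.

Gaunt coefficient, +0.122379

This is a Gaunt coefficient — the integral of a triple product of spherical harmonics over the sphere.
m-sum 0 ✓  L=20 even ✓  3≤7≤13 ✓
Π(2lᵢ+1) = 11×17×15 = 2805
triangle coeff Δ(5,8,7) = 1/814773960
Σ_t [1,5]: t=1:−1/87091200 t=2:+1/4976640 t=3:−1/2073600 t=4:+1/4976640 t=5:−1/87091200 = -1/9676800
(3j)²=360/46189 [(5 8 7; 0 0 0)], sign=+1
Σ_t [5,6]: t=5:−1/2612736000 t=6:+1/6270566400 = -1/4478976000
(3j)²=1001/116280 [(5 8 7; -1 7 -6)], sign=+1
⇒ 4πI² = 1155/6137
I = (+1)√(1155/6137/(4π)) = 0.12237931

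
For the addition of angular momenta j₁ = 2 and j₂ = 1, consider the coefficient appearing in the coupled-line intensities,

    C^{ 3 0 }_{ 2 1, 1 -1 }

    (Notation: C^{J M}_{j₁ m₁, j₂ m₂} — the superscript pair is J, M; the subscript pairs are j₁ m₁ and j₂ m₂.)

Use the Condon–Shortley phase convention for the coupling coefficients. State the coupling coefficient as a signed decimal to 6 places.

+0.447214

triangle: 0!·4!·2!/7! = 48/5040
(j±m)!: 3!·1!·0!·2!·3!·3! = 432
prefactor² = (2J+1)·Δ·N² = 144/5
  k=0: +1/(0!·0!·1!·0!·3!·2!) = 1/12
Σ = 1/12  ⇒  CG² = 144/5·(1/12)² = 1/5
CG = +√(1/5) = +0.447214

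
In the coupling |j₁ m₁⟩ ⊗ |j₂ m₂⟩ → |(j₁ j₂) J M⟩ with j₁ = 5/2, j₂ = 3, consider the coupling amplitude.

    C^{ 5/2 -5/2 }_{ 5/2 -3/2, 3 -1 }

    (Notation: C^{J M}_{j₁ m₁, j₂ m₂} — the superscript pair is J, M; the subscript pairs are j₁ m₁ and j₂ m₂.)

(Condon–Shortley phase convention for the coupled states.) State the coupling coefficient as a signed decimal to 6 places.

triangle: 3!·2!·3!/9! = 72/362880
(j±m)!: 1!·4!·2!·4!·0!·5! = 138240
prefactor² = (2J+1)·Δ·N² = 1152/7
  k=2: +1/(2!·1!·2!·0!·0!·3!) = 1/24
Σ = 1/24  ⇒  CG² = 1152/7·(1/24)² = 2/7
CG = +√(2/7) = +0.534522

+0.534522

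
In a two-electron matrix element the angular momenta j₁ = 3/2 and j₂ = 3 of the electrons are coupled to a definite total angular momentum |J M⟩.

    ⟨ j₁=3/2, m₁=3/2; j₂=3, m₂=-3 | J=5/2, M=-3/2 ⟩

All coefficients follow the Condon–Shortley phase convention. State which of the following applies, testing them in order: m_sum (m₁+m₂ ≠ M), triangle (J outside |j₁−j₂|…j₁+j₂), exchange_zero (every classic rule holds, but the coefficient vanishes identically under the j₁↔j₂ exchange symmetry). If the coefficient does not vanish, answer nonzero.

nonzero

m-sum: m₁+m₂ = 3/2+(-3) = -3/2, M = -3/2  ✓
triangle: |j₁−j₂| = 3/2 ≤ J = 5/2 ≤ j₁+j₂ = 9/2  ✓
exchange: j₁≠j₂ or m₁≠m₂ — the exchange symmetry imposes no constraint here
value check: CG = +√(9/28) = +0.566947 ≠ 0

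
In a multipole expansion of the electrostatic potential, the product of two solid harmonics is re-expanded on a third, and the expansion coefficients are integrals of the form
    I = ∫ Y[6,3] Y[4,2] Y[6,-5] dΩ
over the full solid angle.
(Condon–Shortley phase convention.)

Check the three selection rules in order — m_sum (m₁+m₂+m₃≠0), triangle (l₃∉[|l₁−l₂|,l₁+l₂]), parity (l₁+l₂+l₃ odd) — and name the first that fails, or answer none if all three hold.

Σmᵢ = 0  ✓
l₃∈[|l₁−l₂|,l₁+l₂]=[2,10], have l₃=6  ✓
Σlᵢ = 16 ⇒ even  ✓

none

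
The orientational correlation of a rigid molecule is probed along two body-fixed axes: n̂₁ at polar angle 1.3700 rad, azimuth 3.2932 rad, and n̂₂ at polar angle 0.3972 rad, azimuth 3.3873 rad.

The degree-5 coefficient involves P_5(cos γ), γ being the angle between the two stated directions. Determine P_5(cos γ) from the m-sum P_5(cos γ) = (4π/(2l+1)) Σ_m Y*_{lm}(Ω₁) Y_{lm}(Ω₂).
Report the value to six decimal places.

Summing Y*_{l m}(θ₁,φ₁)·Y_{l m}(θ₂,φ₂) over m ∈ [−5, 5]; prefactor 4π/(2·5+1) = 1.142397:
  m=-5: Y*=(-0.304521, -0.288296)  Y=(-0.001349, 0.003787)  product (0.001503, -0.000764)
  m=-4: Y*=(0.221781, 0.153831)  Y=(0.016811, -0.025218)  product (0.007608, -0.003007)
  m=-3: Y*=(0.187725, 0.091801)  Y=(-0.098649, 0.089556)  product (-0.026740, 0.007756)
  m=-2: Y*=(-0.272801, -0.085349)  Y=(0.319819, -0.171170)  product (-0.101856, 0.019399)
  m=-1: Y*=(-0.147773, -0.022577)  Y=(-0.514381, 0.128994)  product (0.078924, -0.007449)
  m=+0: Y*=(0.287258, -0.000000)  Y=(0.111160, 0.000000)  product (0.031932, 0.000000)
  m=+1: Y*=(0.147773, -0.022577)  Y=(0.514381, 0.128994)  product (0.078924, 0.007449)
  m=+2: Y*=(-0.272801, 0.085349)  Y=(0.319819, 0.171170)  product (-0.101856, -0.019399)
  m=+3: Y*=(-0.187725, 0.091801)  Y=(0.098649, 0.089556)  product (-0.026740, -0.007756)
  m=+4: Y*=(0.221781, -0.153831)  Y=(0.016811, 0.025218)  product (0.007608, 0.003007)
  m=+5: Y*=(0.304521, -0.288296)  Y=(0.001349, 0.003787)  product (0.001503, 0.000764)
Total Σ_m = (-0.049192, -0.000000). Multiply by 1.142397: (-0.056197, -0.000000). P_5(cos γ) = -0.056197

-0.056197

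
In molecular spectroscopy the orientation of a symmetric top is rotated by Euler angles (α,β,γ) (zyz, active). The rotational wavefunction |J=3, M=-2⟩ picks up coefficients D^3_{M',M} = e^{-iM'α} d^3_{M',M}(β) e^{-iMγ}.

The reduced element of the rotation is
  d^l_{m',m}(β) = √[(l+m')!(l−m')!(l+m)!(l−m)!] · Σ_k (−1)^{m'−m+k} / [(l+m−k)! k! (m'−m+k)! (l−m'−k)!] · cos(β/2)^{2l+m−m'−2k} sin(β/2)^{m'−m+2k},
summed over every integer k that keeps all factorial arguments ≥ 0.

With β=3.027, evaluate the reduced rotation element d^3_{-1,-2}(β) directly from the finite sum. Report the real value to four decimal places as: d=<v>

d^3_{-1,-2}(β=3.0270) via the finite sum:
With c≡cos(β/2)=0.057265 and s≡sin(β/2)=0.998359, N=[2·24·1·120]^{1/2}=75.894664
k∈{0,1} keeps every argument non-negative
  k=0: (−1)^1·75.8947/(24)·0.0573^5·0.9984^1 = -0.000002
  k=1: (−1)^2·75.8947/(12)·0.0573^3·0.9984^3 = +0.001182
d^3_{-1,-2}(3.0270) = -0.000002 +0.001182 = +0.001180

d=0.0012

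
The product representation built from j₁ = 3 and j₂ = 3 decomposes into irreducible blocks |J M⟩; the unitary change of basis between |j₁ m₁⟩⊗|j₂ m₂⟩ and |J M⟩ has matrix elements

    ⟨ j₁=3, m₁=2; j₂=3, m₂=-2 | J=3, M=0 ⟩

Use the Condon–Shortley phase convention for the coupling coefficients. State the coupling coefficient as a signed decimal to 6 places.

triangle: 3!·3!·3!/10! = 216/3628800
(j±m)!: 5!·1!·1!·5!·3!·3! = 518400
prefactor² = (2J+1)·Δ·N² = 216
  k=0: +1/(0!·3!·1!·1!·2!·2!) = 1/24
  k=1: −1/(1!·2!·0!·0!·3!·3!) = -1/72
Σ = 1/36  ⇒  CG² = 216·(1/36)² = 1/6
CG = +√(1/6) = +0.408248

+0.408248  (= +√(1/6))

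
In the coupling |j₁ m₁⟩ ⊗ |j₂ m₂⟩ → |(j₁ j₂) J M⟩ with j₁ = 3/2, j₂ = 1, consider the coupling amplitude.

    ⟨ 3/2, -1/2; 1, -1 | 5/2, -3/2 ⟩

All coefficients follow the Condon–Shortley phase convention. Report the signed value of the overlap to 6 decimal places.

+√(3/5) ≈ +0.774597

√[6·0!3!2!/6! · 1!2!0!2!1!4!] = √(48/5)
  +(−1)^0/∏(0,0,2,0,1,2)! = 1/4  (running 1/4)
⟨..|..⟩ = √(48/5)·(1/4) = +0.774597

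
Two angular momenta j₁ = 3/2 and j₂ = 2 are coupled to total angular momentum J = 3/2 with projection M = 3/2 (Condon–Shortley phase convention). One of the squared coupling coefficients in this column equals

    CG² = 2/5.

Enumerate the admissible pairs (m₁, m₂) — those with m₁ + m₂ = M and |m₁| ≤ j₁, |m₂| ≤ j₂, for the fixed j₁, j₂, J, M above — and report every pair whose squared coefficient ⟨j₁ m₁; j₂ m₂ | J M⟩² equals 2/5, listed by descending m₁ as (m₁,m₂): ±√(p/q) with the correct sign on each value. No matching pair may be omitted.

(1/2,1): −√(2/5); (-1/2,2): +√(2/5)

Admissible pairs with m₁+m₂ = M = 3/2: (-1/2,2), (1/2,1), (3/2,0)
  (m₁,m₂)=(3/2,0): CG² = 1/5, CG = +√(1/5)
  (m₁,m₂)=(1/2,1): CG² = 2/5, CG = −√(2/5)   ← matches the target
  (m₁,m₂)=(-1/2,2): CG² = 2/5, CG = +√(2/5)   ← matches the target
Pairs with CG² = 2/5: (1/2,1): −√(2/5); (-1/2,2): +√(2/5)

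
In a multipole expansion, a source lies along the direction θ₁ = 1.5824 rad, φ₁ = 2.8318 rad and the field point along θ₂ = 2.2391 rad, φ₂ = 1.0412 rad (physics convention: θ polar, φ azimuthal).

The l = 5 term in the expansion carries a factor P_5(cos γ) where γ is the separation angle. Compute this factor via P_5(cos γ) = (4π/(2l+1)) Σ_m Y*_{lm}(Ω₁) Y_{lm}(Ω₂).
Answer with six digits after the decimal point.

-0.269756

Term-by-term m-sum for l=5 (normalisation 4π/11 = 1.142397):
  term(m=-5) = (-0.057134, 0.029150)   from Y*(Ω₁)=(-0.010129, 0.463865), Y(Ω₂)=(0.065500, 0.121740)
  term(m=-4) = (0.003748, 0.004526)   from Y*(Ω₁)=(-0.005543, 0.016098), Y(Ω₂)=(0.179689, -0.294672)
  term(m=-3) = (-0.086935, 0.112151)   from Y*(Ω₁)=(0.206697, -0.276795), Y(Ω₂)=(-0.410696, -0.007390)
  term(m=-2) = (0.001748, 0.000822)   from Y*(Ω₁)=(0.016001, -0.011413), Y(Ω₂)=(0.048116, 0.085698)
  term(m=-1) = (0.022417, -0.100340)   from Y*(Ω₁)=(-0.304440, 0.097451), Y(Ω₂)=(-0.162486, 0.277576)
  term(m=+0) = (-0.003818, -0.000000)   from Y*(Ω₁)=(-0.020343, -0.000000), Y(Ω₂)=(0.187672, 0.000000)
  term(m=+1) = (0.022417, 0.100340)   from Y*(Ω₁)=(0.304440, 0.097451), Y(Ω₂)=(0.162486, 0.277576)
  term(m=+2) = (0.001748, -0.000822)   from Y*(Ω₁)=(0.016001, 0.011413), Y(Ω₂)=(0.048116, -0.085698)
  term(m=+3) = (-0.086935, -0.112151)   from Y*(Ω₁)=(-0.206697, -0.276795), Y(Ω₂)=(0.410696, -0.007390)
  term(m=+4) = (0.003748, -0.004526)   from Y*(Ω₁)=(-0.005543, -0.016098), Y(Ω₂)=(0.179689, 0.294672)
  term(m=+5) = (-0.057134, -0.029150)   from Y*(Ω₁)=(0.010129, 0.463865), Y(Ω₂)=(-0.065500, 0.121740)
Accumulated sum (-0.236131, 0.000000); after 4π/(2l+1) scaling, (-0.269756, 0.000000) ⇒ P_5 = -0.269756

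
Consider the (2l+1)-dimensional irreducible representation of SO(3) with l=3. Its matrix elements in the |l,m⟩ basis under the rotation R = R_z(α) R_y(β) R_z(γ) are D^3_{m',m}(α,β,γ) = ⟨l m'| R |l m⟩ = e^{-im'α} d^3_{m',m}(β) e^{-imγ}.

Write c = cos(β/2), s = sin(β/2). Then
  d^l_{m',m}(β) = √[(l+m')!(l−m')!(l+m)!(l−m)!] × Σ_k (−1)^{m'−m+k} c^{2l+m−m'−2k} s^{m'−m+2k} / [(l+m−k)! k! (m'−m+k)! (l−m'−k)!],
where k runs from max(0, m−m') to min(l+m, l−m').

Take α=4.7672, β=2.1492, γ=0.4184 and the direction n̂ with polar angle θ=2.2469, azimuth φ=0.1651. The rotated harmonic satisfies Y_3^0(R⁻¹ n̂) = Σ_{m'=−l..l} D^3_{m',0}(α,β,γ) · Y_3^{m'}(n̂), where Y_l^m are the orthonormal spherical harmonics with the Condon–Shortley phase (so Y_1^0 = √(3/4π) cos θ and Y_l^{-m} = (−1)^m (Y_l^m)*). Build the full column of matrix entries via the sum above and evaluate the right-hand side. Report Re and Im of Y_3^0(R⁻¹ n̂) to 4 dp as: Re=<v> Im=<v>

Need the full column D^3_{m',0} for m'=−3..3 at α=4.7672, β=2.1492, γ=0.4184.
cos(β/2)=0.476084, sin(β/2)=0.879400
d^3_{-3,0}: single k=3 term ⇒ +0.328190;  D = -0.053722+0.323763i
d^3_{-2,0}: k∈[2..3] ⇒ +0.217604 -0.742460 = -0.524856;  D = +0.521705+0.057421i
d^3_{-1,0}: k∈[1..3] ⇒ +0.074507 -0.762644 +0.867373 = +0.179236;  D = +0.009819-0.178967i
d^3_{0,0}: k∈[0..3] ⇒ +0.011644 -0.357561 +1.219987 -0.462507 = +0.411563;  D = +0.411563+0.000000i
d^3_{1,0}: k∈[0..2] ⇒ -0.074507 +0.762644 -0.867373 = -0.179236;  D = -0.009819-0.178967i
d^3_{2,0}: k∈[0..1] ⇒ +0.217604 -0.742460 = -0.524856;  D = +0.521705-0.057421i
d^3_{3,0}: single k=0 term ⇒ -0.328190;  D = +0.053722+0.323763i
Y_3^{m'}(θ=2.2469,φ=0.1651) and Σ D·Y over m':
  (-0.0537+0.3238i)·(+0.1742-0.0941i)  (+0.5217+0.0574i)·(-0.3681+0.1262i)  (+0.0098-0.1790i)·(+0.2382-0.0397i)  (+0.4116+0.0000i)·(+0.2434+0.0000i)  (-0.0098-0.1790i)·(-0.2382-0.0397i)  (+0.5217-0.0574i)·(-0.3681-0.1262i)  (+0.0537+0.3238i)·(-0.1742-0.0941i)
Y_3^0(R⁻¹ n̂) = -0.265694-0.000000i

Re=-0.2657 Im=0.0000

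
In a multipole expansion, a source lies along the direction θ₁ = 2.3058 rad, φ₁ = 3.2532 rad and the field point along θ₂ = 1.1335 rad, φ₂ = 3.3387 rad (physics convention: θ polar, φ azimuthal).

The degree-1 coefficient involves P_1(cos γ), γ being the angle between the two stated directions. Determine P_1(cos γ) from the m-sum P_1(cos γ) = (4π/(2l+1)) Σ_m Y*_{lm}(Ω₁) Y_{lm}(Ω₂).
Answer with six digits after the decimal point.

Summing Y*_{l m}(θ₁,φ₁)·Y_{l m}(θ₂,φ₂) over m ∈ [−1, 1]; prefactor 4π/(2·1+1) = 4.188790:
  [-1]  conj(Y_{1,-1})(Ω₁) = -0.25470 - 0.02855j ; Y_{1,-1}(Ω₂) = -0.30692 + 0.06129j ; Δ = 0.07992 - 0.00685j
  [+0]  conj(Y_{1,0})(Ω₁) = -0.32765 + 0.00000j ; Y_{1,0}(Ω₂) = 0.20692 + 0.00000j ; Δ = -0.06780 + 0.00000j
  [+1]  conj(Y_{1,1})(Ω₁) = 0.25470 - 0.02855j ; Y_{1,1}(Ω₂) = 0.30692 + 0.06129j ; Δ = 0.07992 + 0.00685j
Accumulated sum 0.09205 + 0.00000j; after 4π/(2l+1) scaling, 0.38558 + 0.00000j ⇒ P_1 = 0.385578

0.385578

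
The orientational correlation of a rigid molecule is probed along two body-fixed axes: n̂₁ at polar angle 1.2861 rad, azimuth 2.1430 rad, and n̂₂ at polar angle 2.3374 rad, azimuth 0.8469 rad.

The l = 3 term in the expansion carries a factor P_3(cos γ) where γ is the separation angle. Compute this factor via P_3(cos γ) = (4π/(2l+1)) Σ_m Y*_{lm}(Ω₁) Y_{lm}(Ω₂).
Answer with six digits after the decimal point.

0.010983

Expand P_3 via completeness: Σ_{m} conj(Y_{3,m}) at Ω₁ times Y_{3,m} at Ω₂ —
  m=-3: Y*=0.36493 + 0.05359j  Y=-0.12859 - 0.08814j  product -0.04220 - 0.03906j
  m=-2: Y*=-0.10935 - 0.24072j  Y=0.04513 + 0.36501j  product 0.08293 - 0.05078j
  m=-1: Y*=0.10171 - 0.15791j  Y=0.21677 - 0.24522j  product -0.01668 - 0.05917j
  m=+0: Y*=-0.27310 + 0.00000j  Y=0.15376 + 0.00000j  product -0.04199 + 0.00000j
  m=+1: Y*=-0.10171 - 0.15791j  Y=-0.21677 - 0.24522j  product -0.01668 + 0.05917j
  m=+2: Y*=-0.10935 + 0.24072j  Y=0.04513 - 0.36501j  product 0.08293 + 0.05078j
  m=+3: Y*=-0.36493 + 0.05359j  Y=0.12859 - 0.08814j  product -0.04220 + 0.03906j
Total Σ_m = 0.00612 + 0.00000j. Multiply by 1.795196: 0.01098 + 0.00000j. P_3(cos γ) = 0.010983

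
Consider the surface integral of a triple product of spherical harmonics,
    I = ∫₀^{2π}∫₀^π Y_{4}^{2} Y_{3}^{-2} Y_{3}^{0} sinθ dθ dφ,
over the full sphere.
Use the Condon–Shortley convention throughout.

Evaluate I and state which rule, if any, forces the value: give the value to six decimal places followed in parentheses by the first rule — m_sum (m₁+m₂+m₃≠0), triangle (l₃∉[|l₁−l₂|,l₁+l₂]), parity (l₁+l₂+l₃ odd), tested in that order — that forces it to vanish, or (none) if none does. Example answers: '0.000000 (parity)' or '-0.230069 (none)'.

-0.044418 (none)

Rules hold: Σm=0, L=10 even, 1≤3≤7.
N = 9·7·7 = 441
Δ = 4!·4!·2!/11! = 1/34650
Racah Σ t=1..3: t=1:−1/72 t=2:+1/16 t=3:−1/72 = 5/144
⇒ 3j(4 3 3; 0 0 0)² = 2/77, sgn -1
Racah Σ t=0..1: t=0:+1/96 t=1:−1/72 = -1/288
⇒ 3j(4 3 3; 2 -2 0)² = 1/462, sgn +1
4πI² = N·(3j₀)²·(3jₘ)² = 3/121
I = -1·√(0.0247934/4π) = -0.04441841
No selection rule forces the value: the integral is nonzero (none).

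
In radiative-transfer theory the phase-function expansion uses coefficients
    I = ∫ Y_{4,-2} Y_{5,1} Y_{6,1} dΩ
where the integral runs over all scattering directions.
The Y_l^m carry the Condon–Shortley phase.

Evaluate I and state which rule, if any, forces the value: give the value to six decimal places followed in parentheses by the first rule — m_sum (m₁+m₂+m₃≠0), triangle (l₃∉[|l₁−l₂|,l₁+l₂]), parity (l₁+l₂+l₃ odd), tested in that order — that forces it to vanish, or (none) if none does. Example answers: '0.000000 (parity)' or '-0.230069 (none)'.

l₁+l₂+l₃=15 is odd: 3j(l;000)=0 ⇒ I=0

0.000000 (parity)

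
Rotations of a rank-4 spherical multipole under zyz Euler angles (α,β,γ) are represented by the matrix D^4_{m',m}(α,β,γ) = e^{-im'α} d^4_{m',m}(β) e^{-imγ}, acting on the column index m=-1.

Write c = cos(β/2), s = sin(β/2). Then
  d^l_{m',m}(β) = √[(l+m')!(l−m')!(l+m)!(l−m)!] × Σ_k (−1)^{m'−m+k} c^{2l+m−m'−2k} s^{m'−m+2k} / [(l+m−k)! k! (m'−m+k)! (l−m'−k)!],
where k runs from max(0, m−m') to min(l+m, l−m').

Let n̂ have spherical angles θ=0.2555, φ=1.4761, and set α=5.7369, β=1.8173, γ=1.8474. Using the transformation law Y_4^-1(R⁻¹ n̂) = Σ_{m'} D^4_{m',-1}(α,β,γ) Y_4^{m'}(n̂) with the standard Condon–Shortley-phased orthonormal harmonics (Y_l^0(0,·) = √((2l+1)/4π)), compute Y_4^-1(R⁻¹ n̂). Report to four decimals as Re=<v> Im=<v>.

Re=0.1652 Im=-0.2877

Need the full column D^4_{m',-1} for m'=−4..4 at α=5.7369, β=1.8173, γ=1.8474.
cos(β/2)=0.614811, sin(β/2)=0.788674
d^4_{-4,-1}: single k=3 term ⇒ +0.322475;  D = +0.304257-0.106854i
d^4_{-3,-1}: k∈[2..3] ⇒ +0.266634 -0.731268 = -0.464634;  D = -0.454567-0.096196i
d^4_{-2,-1}: k∈[1..3] ⇒ +0.111103 -0.914130 +1.002833 = +0.199807;  D = +0.145537+0.136900i
d^4_{-1,-1}: k∈[0..3] ⇒ +0.020414 -0.503891 +1.658360 -0.909641 = +0.265243;  D = +0.070667+0.255656i
d^4_{0,-1}: k∈[0..3] ⇒ -0.117113 +1.156293 -1.902743 +0.521844 = -0.341718;  D = +0.093320-0.328729i
d^4_{1,-1}: k∈[0..3] ⇒ +0.335927 -1.658360 +1.364461 -0.149686 = -0.107658;  D = +0.078926-0.073219i
d^4_{2,-1}: k∈[0..2] ⇒ -0.609420 +1.504250 -0.495065 = +0.399765;  D = -0.391667+0.080057i
d^4_{3,-1}: k∈[0..1] ⇒ +0.731268 -0.722005 = +0.009263;  D = -0.008718-0.003130i
d^4_{4,-1}: single k=0 term ⇒ -0.530650;  D = +0.333606+0.412669i
Y_4^{m'}(θ=0.2555,φ=1.4761) and Σ D·Y over m':
  (+0.3043-0.1069i)·(+0.0017+0.0007i)  (-0.4546-0.0962i)·(-0.0055+0.0188i)  (+0.1455+0.1369i)·(-0.1165-0.0223i)  (+0.0707+0.2557i)·(+0.0389-0.4092i)  (+0.0933-0.3287i)·(+0.5911+0.0000i)  (+0.0789-0.0732i)·(-0.0389-0.4092i)  (-0.3917+0.0801i)·(-0.1165+0.0223i)  (-0.0087-0.0031i)·(+0.0055+0.0188i)  (+0.3336+0.4127i)·(+0.0017-0.0007i)
Y_4^-1(R⁻¹ n̂) = +0.165162-0.287716i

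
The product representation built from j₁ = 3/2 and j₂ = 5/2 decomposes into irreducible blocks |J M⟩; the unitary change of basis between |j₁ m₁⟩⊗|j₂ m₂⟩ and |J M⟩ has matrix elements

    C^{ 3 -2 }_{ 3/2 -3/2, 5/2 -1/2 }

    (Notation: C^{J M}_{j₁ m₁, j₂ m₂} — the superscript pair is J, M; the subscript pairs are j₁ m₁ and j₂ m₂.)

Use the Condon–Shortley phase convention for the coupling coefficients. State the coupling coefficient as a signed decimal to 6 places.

triangle: 1!×2!×4!/8! = 48/40320
(j±m)!: 0!×3!×2!×3!×1!×5! = 8640
prefactor² = (2J+1)×Δ×N² = 72
  k=1: −1/(1!×0!×2!×1!×0!×3!) = -1/12
Σ = -1/12  ⇒  CG² = 72×(-1/12)² = 1/2
CG = −√(1/2) = -0.707107

-0.707107  (= −√(1/2))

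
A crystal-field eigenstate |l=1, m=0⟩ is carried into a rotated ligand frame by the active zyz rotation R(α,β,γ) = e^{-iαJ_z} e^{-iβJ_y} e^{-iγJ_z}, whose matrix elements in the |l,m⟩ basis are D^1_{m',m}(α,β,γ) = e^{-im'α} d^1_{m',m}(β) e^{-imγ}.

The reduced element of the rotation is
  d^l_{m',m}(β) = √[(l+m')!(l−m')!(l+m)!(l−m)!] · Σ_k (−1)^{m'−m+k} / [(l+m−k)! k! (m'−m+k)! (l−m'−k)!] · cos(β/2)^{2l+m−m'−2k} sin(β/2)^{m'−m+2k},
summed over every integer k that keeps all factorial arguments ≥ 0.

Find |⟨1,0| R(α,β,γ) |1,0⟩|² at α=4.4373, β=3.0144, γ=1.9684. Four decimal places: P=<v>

Split into d^1_{0,0}(β=3.0144) × two z-phases.
With c≡cos(β/2)=0.063553 and s≡sin(β/2)=0.997978, N=[1·1·1·1]^{1/2}=1.000000
The bounds max(0,m−m')=0 and min(l+m,l−m')=1 give 2 terms
  k=0: (−1)^0·1.0000/(1)·0.0636^2·0.9980^0 = +0.004039
  k=1: (−1)^1·1.0000/(1)·0.0636^0·0.9980^2 = -0.995961
d^1_{0,0}(3.0144) = +0.004039 -0.995961 = -0.991922
|D^1_{0,0}|² = |d^1_{0,0}(β)|² = (-0.991922)² = 0.983909 (the z-rotation phases have unit modulus)

P=0.9839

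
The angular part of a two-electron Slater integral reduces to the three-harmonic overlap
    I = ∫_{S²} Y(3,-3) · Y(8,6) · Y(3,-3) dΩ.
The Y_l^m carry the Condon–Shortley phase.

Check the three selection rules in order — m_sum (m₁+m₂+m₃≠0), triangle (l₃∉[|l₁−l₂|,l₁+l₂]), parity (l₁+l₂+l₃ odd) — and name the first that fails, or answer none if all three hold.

triangle

m₁+m₂+m₃ = -3 + 6 − 3 = 0  ✓
triangle: need |l₁−l₂| ≤ l₃ ≤ l₁+l₂ = [5,11]; l₃=3 is outside  ✗
parity: l₁+l₂+l₃ = 14 is even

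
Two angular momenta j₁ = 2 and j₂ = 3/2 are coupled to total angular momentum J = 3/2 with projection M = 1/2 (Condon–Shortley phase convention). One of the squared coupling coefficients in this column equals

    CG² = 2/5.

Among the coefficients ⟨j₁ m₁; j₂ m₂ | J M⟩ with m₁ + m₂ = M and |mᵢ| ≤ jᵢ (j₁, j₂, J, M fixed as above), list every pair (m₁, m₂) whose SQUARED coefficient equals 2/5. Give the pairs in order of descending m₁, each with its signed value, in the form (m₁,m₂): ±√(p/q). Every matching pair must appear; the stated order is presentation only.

Admissible pairs with m₁+m₂ = M = 1/2: (-1,3/2), (0,1/2), (1,-1/2), (2,-3/2)
  (m₁,m₂)=(2,-3/2): CG² = 2/5, CG = +√(2/5)   ← matches the target
  (m₁,m₂)=(1,-1/2): CG² = 0/1, CG = 0
  (m₁,m₂)=(0,1/2): CG² = 1/5, CG = −√(1/5)
  (m₁,m₂)=(-1,3/2): CG² = 2/5, CG = +√(2/5)   ← matches the target
Pairs with CG² = 2/5: (2,-3/2): +√(2/5); (-1,3/2): +√(2/5)

(2,-3/2): +√(2/5); (-1,3/2): +√(2/5)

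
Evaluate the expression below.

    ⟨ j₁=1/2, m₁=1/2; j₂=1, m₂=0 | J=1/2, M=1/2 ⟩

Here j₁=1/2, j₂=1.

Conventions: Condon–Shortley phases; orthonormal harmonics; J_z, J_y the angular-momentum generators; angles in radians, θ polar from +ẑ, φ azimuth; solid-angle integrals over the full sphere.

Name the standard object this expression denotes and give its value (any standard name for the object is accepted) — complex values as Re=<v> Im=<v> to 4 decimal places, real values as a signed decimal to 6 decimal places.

This is a Clebsch–Gordan (vector-coupling) coefficient.
√[2·1!0!1!/3! · 1!0!1!1!1!0!] = √(1/3)
  +(−1)^0/∏(0,1,0,1,0,0)! = 1  (running 1)
⟨..|..⟩ = √(1/3)·(1) = +0.577350

Clebsch–Gordan coefficient, +√(1/3) ≈ +0.577350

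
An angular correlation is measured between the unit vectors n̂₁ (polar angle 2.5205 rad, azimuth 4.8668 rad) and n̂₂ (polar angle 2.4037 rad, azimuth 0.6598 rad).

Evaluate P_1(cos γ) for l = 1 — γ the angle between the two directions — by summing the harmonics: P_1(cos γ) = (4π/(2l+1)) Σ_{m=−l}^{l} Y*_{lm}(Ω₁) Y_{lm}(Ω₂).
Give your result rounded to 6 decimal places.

0.412176

Term-by-term m-sum for l=1 (normalisation 4π/3 = 4.188790):
  m=-1: (0.03092 - 0.19866j) × (0.18364 - 0.14247j) = -0.02262 - 0.04089j  (running Σ = -0.02262 - 0.04089j)
  m=0: (-0.39735 + 0.00000j) × (-0.36151 + 0.00000j) = 0.14365 + 0.00000j  (running Σ = 0.12102 - 0.04089j)
  m=1: (-0.03092 - 0.19866j) × (-0.18364 - 0.14247j) = -0.02262 + 0.04089j  (running Σ = 0.09840 + 0.00000j)
Σ over m = 0.09840 + 0.00000j; ×(4π/3) → 0.41218 + 0.00000j. Real part: 0.412176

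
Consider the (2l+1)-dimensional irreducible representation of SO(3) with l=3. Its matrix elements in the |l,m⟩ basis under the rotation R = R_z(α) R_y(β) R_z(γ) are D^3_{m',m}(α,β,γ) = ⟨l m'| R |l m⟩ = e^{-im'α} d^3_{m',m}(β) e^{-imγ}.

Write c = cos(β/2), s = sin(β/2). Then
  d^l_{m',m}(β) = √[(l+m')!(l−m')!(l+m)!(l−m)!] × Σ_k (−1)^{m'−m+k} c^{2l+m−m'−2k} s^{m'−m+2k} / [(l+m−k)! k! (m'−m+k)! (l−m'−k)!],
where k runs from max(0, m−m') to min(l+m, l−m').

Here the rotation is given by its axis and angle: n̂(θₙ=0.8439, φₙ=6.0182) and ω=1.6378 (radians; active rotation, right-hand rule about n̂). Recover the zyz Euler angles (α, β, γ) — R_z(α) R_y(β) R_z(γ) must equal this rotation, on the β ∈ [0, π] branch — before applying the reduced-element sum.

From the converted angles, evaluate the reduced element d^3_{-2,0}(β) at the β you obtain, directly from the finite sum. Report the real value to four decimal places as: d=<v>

d=0.4631

Axis–angle → zyz. n̂ = (sinθₙcosφₙ, sinθₙsinφₙ, cosθₙ) = (+0.721159, -0.195699, +0.664554), ω = 1.6378.
R = I cosω + sinω [n̂]ₓ + (1−cosω) n̂n̂ᵀ gives
  R = [+0.487938, -0.813641, +0.316077; +0.512483, -0.026091, -0.858301; +0.706596, +0.580781, +0.404247]
β = atan2(√(R₁₃²+R₂₃²), R₃₃) = 1.154641; α = atan2(R₂₃, R₁₃) mod 2π = 5.065237; γ = atan2(R₃₂, −R₃₁) mod 2π = 2.453615
d^3_{-2,0}(β=1.1546) via the finite sum:
c=cos(1.154641/2)=0.837928, s=sin(1.154641/2)=0.545781; N=√[1·120·6·6]=65.726707
k∈{2,3} keeps every argument non-negative
  k=2: (−1)^0·65.7267/(12)·0.8379^4·0.5458^2 = +0.804311
  k=3: (−1)^1·65.7267/(12)·0.8379^2·0.5458^4 = -0.341230
d^3_{-2,0}(1.1546) = +0.804311 -0.341230 = +0.463081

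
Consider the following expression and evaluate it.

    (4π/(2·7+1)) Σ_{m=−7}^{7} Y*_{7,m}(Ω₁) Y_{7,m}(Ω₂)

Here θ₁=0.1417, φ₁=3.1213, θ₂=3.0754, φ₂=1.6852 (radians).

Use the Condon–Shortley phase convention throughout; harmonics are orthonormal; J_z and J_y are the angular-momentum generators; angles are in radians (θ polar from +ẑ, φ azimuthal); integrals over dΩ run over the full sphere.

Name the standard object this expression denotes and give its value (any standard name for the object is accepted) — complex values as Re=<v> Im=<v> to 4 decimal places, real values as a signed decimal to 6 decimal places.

Legendre polynomial (addition theorem), -0.656451

This sum is the spherical-harmonic addition theorem: it equals the Legendre polynomial P_l(cos γ) of the angle γ between the two directions.
Expand P_7 via completeness: Σ_{m} conj(Y_{7,m}) at Ω₁ times Y_{7,m} at Ω₂ —
  [-7]  conj(Y_{7,-7})(Ω₁) = -0.000001+0.000000i ; Y_{7,-7}(Ω₂) = +0.000000+0.000000i ; Δ = -0.000000-0.000000i
  [-6]  conj(Y_{7,-6})(Ω₁) = +0.000015-0.000002i ; Y_{7,-6}(Ω₂) = +0.000000-0.000000i ; Δ = +0.000000-0.000000i
  [-5]  conj(Y_{7,-5})(Ω₁) = -0.000241+0.000025i ; Y_{7,-5}(Ω₂) = -0.000003-0.000005i ; Δ = +0.000000+0.000000i
  [-4]  conj(Y_{7,-4})(Ω₁) = +0.002806-0.000228i ; Y_{7,-4}(Ω₂) = -0.000125+0.000062i ; Δ = -0.000000+0.000000i
  [-3]  conj(Y_{7,-3})(Ω₁) = -0.023537+0.001435i ; Y_{7,-3}(Ω₂) = +0.000852+0.002383i ; Δ = -0.000023-0.000055i
  [-2]  conj(Y_{7,-2})(Ω₁) = +0.137503-0.005584i ; Y_{7,-2}(Ω₂) = +0.031420-0.007317i ; Δ = +0.004280-0.001182i
  [-1]  conj(Y_{7,-1})(Ω₁) = -0.502309+0.010195i ; Y_{7,-1}(Ω₂) = -0.029962-0.260757i ; Δ = +0.017709+0.130675i
  [+0]  conj(Y_{7,0})(Ω₁) = +0.806115-0.000000i ; Y_{7,0}(Ω₂) = -1.026540+0.000000i ; Δ = -0.827509+0.000000i
  [+1]  conj(Y_{7,1})(Ω₁) = +0.502309+0.010195i ; Y_{7,1}(Ω₂) = +0.029962-0.260757i ; Δ = +0.017709-0.130675i
  [+2]  conj(Y_{7,2})(Ω₁) = +0.137503+0.005584i ; Y_{7,2}(Ω₂) = +0.031420+0.007317i ; Δ = +0.004280+0.001182i
  [+3]  conj(Y_{7,3})(Ω₁) = +0.023537+0.001435i ; Y_{7,3}(Ω₂) = -0.000852+0.002383i ; Δ = -0.000023+0.000055i
  [+4]  conj(Y_{7,4})(Ω₁) = +0.002806+0.000228i ; Y_{7,4}(Ω₂) = -0.000125-0.000062i ; Δ = -0.000000-0.000000i
  [+5]  conj(Y_{7,5})(Ω₁) = +0.000241+0.000025i ; Y_{7,5}(Ω₂) = +0.000003-0.000005i ; Δ = +0.000000-0.000000i
  [+6]  conj(Y_{7,6})(Ω₁) = +0.000015+0.000002i ; Y_{7,6}(Ω₂) = +0.000000+0.000000i ; Δ = +0.000000+0.000000i
  [+7]  conj(Y_{7,7})(Ω₁) = +0.000001+0.000000i ; Y_{7,7}(Ω₂) = -0.000000+0.000000i ; Δ = -0.000000+0.000000i
Total Σ_m = -0.783580-0.000000i. Multiply by 0.837758: -0.656451-0.000000i. P_7(cos γ) = -0.656451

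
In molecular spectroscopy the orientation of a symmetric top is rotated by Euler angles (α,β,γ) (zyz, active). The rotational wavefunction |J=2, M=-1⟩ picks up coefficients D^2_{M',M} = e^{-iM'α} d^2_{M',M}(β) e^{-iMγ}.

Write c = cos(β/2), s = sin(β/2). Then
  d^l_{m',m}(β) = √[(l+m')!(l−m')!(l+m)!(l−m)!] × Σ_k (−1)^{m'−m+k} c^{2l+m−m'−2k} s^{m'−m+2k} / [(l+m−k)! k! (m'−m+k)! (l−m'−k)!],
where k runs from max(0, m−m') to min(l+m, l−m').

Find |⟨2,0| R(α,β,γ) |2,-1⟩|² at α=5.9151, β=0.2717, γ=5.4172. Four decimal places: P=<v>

First d^2_{0,-1}(β=0.2717), then the phase factors e^{-i(0)α} and e^{-i(-1)γ}:
c=cos(0.271700/2)=0.990787, s=sin(0.271700/2)=0.135433; N=√[2·2·1·6]=4.898979
k: max(0,(-1)−(0))=0 … min(2+(-1),2−(0))=1
  k=0: (−1)^1·4.8990/(2)·0.9908^3·0.1354^1 = -0.322655
  k=1: (−1)^2·4.8990/(2)·0.9908^1·0.1354^3 = +0.006029
d^2_{0,-1}(0.2717) = -0.322655 +0.006029 = -0.316627
|D^2_{0,-1}|² = |d^2_{0,-1}(β)|² = (-0.316627)² = 0.100252 (the z-rotation phases have unit modulus)

P=0.1003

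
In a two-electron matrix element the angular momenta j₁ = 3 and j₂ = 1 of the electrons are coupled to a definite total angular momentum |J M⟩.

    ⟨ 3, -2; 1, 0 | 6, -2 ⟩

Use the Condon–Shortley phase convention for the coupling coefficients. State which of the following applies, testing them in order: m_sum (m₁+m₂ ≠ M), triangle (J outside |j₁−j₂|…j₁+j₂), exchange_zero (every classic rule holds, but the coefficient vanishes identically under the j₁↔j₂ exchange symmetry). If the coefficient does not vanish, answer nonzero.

m-sum: m₁+m₂ = -2+0 = -2, M = -2  ✓
triangle: need |j₁−j₂| ≤ J ≤ j₁+j₂, i.e. J ∈ [2, 4]; J = 6 is outside ✗ ⇒ coefficient is 0

triangle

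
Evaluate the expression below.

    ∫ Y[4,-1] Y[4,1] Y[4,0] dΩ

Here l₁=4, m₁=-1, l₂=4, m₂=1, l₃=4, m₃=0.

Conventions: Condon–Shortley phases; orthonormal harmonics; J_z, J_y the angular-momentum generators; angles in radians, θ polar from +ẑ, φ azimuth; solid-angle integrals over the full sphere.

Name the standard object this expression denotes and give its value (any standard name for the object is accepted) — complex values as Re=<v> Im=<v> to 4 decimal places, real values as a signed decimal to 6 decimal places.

Gaunt coefficient, -0.068481

This is a Gaunt coefficient — the integral of a triple product of spherical harmonics over the sphere.
Rules hold: Σm=0, L=12 even, 0≤4≤8.
N = 9·9·9 = 729
Δ = 4!·4!·4!/13! = 1/450450
Racah Σ t=0..4: t=0:+1/13824 t=1:−1/216 t=2:+1/64 t=3:−1/216 t=4:+1/13824 = 5/768
⇒ 3j(4 4 4; 0 0 0)² = 18/1001, sgn +1
Racah Σ t=1..4: t=1:−1/3456 t=2:+1/144 t=3:−1/96 t=4:+1/864 = -1/384
⇒ 3j(4 4 4; -1 1 0)² = 9/2002, sgn -1
4πI² = N·(3j₀)²·(3jₘ)² = 59049/1002001
I = -1·√(0.0589311/4π) = -0.06848055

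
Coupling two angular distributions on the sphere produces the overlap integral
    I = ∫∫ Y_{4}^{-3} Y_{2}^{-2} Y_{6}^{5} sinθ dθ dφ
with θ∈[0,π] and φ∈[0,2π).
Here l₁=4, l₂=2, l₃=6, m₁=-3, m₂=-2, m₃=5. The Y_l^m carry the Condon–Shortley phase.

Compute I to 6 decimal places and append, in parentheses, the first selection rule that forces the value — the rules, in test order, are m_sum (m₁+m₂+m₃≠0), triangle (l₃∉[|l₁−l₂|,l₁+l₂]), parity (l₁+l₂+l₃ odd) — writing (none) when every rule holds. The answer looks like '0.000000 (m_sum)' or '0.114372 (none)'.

-0.288917 (none)

m-sum 0 ✓  L=12 even ✓  2≤6≤6 ✓
Π(2lᵢ+1) = 9×5×13 = 585
triangle coeff Δ(4,2,6) = 1/6435
Σ_t [0,0]: t=0:+1/2304 = 1/2304
(3j)²=5/143 [(4 2 6; 0 0 0)], sign=+1
Σ_t [0,0]: t=0:+1/120960 = 1/120960
(3j)²=2/39 [(4 2 6; -3 -2 5)], sign=-1
⇒ 4πI² = 150/143
I = (-1)√(150/143/(4π)) = -0.28891672
No selection rule forces the value: the integral is nonzero (none).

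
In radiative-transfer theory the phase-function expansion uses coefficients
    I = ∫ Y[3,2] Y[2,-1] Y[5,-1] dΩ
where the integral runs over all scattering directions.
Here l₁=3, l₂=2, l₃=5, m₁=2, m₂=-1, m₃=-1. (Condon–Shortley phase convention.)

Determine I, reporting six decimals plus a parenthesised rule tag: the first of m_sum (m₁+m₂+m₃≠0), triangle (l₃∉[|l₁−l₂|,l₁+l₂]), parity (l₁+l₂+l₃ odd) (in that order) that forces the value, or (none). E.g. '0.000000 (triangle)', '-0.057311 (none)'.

m-sum 0 ✓  L=10 even ✓  1≤5≤5 ✓
Π(2lᵢ+1) = 7×5×11 = 385
triangle coeff Δ(3,2,5) = 1/2310
Σ_t [0,0]: t=0:+1/144 = 1/144
(3j)²=10/231 [(3 2 5; 0 0 0)], sign=-1
Σ_t [0,0]: t=0:+1/720 = 1/720
(3j)²=4/385 [(3 2 5; 2 -1 -1)], sign=+1
⇒ 4πI² = 40/231
I = (-1)√(40/231/(4π)) = -0.11738675
No selection rule forces the value: the integral is nonzero (none).

-0.117387 (none)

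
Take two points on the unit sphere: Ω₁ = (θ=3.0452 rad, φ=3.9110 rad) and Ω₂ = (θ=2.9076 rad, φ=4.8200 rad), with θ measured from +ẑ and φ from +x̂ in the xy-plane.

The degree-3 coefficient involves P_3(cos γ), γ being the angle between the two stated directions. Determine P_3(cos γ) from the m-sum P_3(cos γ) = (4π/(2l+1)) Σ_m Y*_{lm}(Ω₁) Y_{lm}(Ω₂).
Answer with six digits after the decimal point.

Term-by-term m-sum for l=3 (normalisation 4π/7 = 1.795196):
  m=-3: (0.00025 - 0.00028j) × (-0.00165 - 0.00493j) = -0.00000 - 0.00000j  (running Σ = -0.00000 - 0.00000j)
  m=-2: (-0.00030 - 0.00942j) × (0.05221 - 0.01141j) = -0.00012 - 0.00049j  (running Σ = -0.00012 - 0.00049j)
  m=-1: (-0.08834 - 0.08556j) × (0.03003 + 0.27797j) = 0.02113 - 0.02712j  (running Σ = 0.02100 - 0.02761j)
  m=0: (-0.72568 + 0.00000j) × (-0.62844 + 0.00000j) = 0.45605 + 0.00000j  (running Σ = 0.47705 - 0.02761j)
  m=1: (0.08834 - 0.08556j) × (-0.03003 + 0.27797j) = 0.02113 + 0.02712j  (running Σ = 0.49818 - 0.00049j)
  m=2: (-0.00030 + 0.00942j) × (0.05221 + 0.01141j) = -0.00012 + 0.00049j  (running Σ = 0.49806 - 0.00000j)
  m=3: (-0.00025 - 0.00028j) × (0.00165 - 0.00493j) = -0.00000 + 0.00000j  (running Σ = 0.49806 + 0.00000j)
Total Σ_m = 0.49806 + 0.00000j. Multiply by 1.795196: 0.89411 + 0.00000j. P_3(cos γ) = 0.894107

0.894107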